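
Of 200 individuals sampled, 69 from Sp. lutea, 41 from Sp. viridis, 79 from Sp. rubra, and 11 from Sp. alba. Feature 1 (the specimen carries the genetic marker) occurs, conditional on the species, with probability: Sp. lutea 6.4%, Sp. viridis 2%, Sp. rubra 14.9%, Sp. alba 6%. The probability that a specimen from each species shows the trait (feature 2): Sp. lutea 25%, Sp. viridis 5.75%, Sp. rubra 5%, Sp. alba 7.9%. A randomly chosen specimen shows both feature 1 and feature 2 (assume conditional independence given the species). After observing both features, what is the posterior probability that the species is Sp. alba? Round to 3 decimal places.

0.029

Prior × likelihood for each hypothesis:
  Sp. lutea: 0.345 × 0.064 × 0.25 = 0.00552
  Sp. viridis: 0.205 × 0.02 × 0.0575 = 0.00023575
  Sp. rubra: 0.395 × 0.149 × 0.05 = 0.00294275
  Sp. alba: 0.055 × 0.06 × 0.079 = 0.0002607
Total = 0.0089592.
P(Sp. alba | evidence) = 0.0002607 / 0.0089592 ≈ 0.029.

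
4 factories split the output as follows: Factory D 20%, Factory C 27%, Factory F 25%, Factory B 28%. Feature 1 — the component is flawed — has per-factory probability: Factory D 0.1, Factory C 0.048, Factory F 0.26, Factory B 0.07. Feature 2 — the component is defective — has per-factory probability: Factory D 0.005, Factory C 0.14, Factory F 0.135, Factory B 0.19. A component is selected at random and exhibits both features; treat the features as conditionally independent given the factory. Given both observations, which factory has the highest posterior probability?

Prior × likelihood for each hypothesis:
  Factory D: 0.2 × 0.1 × 0.005 = 0.0001
  Factory C: 0.27 × 0.048 × 0.14 = 0.0018144
  Factory F: 0.25 × 0.26 × 0.135 = 0.008775
  Factory B: 0.28 × 0.07 × 0.19 = 0.003724
Normalizing constant = 0.0144134.
Largest term belongs to Factory F, so Factory F is most probable.

Factory F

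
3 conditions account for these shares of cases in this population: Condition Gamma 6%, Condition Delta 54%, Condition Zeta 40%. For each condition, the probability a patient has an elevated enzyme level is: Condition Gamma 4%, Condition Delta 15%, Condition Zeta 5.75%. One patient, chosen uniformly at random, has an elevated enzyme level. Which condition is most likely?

Condition Delta

Compute prior × likelihood for every hypothesis:
  Condition Gamma: 0.06 × 0.04 = 0.0024
  Condition Delta: 0.54 × 0.15 = 0.081
  Condition Zeta: 0.4 × 0.0575 = 0.023
Normalizing constant = 0.1064.
Largest term belongs to Condition Delta, so Condition Delta is most probable.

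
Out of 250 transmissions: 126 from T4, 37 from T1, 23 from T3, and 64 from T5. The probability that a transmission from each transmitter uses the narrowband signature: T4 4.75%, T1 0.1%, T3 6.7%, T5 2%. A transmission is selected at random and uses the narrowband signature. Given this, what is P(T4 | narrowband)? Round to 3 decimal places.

0.677

By Bayes' rule, posterior ∝ prior × likelihood:
  T4: 0.504 × 0.0475 = 0.02394
  T1: 0.148 × 0.001 = 0.000148
  T3: 0.092 × 0.067 = 0.006164
  T5: 0.256 × 0.02 = 0.00512
Total = 0.035372.
P(T4 | evidence) = 0.02394 / 0.035372 ≈ 0.677.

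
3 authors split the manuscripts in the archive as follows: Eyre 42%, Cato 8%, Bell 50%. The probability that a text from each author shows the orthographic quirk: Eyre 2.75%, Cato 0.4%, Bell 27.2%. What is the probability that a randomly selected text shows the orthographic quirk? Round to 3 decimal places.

By Bayes' rule, posterior ∝ prior × likelihood:
  Eyre: 0.42 × 0.0275 = 0.01155
  Cato: 0.08 × 0.004 = 0.00032
  Bell: 0.5 × 0.272 = 0.136
P(quirk) = 0.01155 + 0.00032 + 0.136 = 0.14787 → 0.148.

0.148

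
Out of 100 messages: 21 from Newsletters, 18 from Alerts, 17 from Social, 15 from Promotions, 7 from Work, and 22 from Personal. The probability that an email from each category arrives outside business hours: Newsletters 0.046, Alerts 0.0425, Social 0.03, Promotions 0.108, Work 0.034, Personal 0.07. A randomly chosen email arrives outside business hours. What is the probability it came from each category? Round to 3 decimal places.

By Bayes' rule, posterior ∝ prior × likelihood:
  Newsletters: 0.21 × 0.046 = 0.00966
  Alerts: 0.18 × 0.0425 = 0.00765
  Social: 0.17 × 0.03 = 0.0051
  Promotions: 0.15 × 0.108 = 0.0162
  Work: 0.07 × 0.034 = 0.00238
  Personal: 0.22 × 0.07 = 0.0154
Normalizing constant = 0.05639.
P(Newsletters | off-hours) = 0.00966/0.05639 ≈ 0.171
P(Alerts | off-hours) = 0.00765/0.05639 ≈ 0.136
P(Social | off-hours) = 0.0051/0.05639 ≈ 0.090
P(Promotions | off-hours) = 0.0162/0.05639 ≈ 0.287
P(Work | off-hours) = 0.00238/0.05639 ≈ 0.042
P(Personal | off-hours) = 0.0154/0.05639 ≈ 0.273

Newsletters 0.171, Alerts 0.136, Social 0.090, Promotions 0.287, Work 0.042, Personal 0.273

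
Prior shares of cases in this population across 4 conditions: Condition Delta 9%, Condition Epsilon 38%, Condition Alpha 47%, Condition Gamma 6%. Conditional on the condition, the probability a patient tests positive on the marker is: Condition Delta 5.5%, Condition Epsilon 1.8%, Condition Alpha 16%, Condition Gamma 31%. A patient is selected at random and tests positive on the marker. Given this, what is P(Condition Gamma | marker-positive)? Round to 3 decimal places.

Compute prior × likelihood for every hypothesis:
  Condition Delta: 0.09 × 0.055 = 0.00495
  Condition Epsilon: 0.38 × 0.018 = 0.00684
  Condition Alpha: 0.47 × 0.16 = 0.0752
  Condition Gamma: 0.06 × 0.31 = 0.0186
Normalizing constant = 0.10559.
P(Condition Gamma | evidence) = 0.0186 / 0.10559 ≈ 0.176.

0.176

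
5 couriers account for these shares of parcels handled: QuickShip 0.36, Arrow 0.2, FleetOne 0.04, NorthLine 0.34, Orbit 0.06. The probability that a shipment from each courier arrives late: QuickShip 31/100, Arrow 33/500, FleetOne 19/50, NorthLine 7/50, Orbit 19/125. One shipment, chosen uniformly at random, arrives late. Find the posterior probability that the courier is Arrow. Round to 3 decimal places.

0.067

Prior × likelihood for each hypothesis:
  QuickShip: 0.36 × 0.31 = 0.1116
  Arrow: 0.2 × 0.066 = 0.0132
  FleetOne: 0.04 × 0.38 = 0.0152
  NorthLine: 0.34 × 0.14 = 0.0476
  Orbit: 0.06 × 0.152 = 0.00912
Normalizing constant = 0.19672.
P(Arrow | evidence) = 0.0132 / 0.19672 ≈ 0.067.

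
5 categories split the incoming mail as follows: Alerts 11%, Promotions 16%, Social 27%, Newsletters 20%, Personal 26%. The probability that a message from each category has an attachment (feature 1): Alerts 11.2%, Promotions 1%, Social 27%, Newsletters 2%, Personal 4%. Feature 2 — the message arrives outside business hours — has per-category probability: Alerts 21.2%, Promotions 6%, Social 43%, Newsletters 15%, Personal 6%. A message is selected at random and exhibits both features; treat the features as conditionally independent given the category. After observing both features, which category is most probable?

Compute prior × likelihood for every hypothesis:
  Alerts: 0.11 × 0.112 × 0.212 = 0.00261184
  Promotions: 0.16 × 0.01 × 0.06 = 0.000096
  Social: 0.27 × 0.27 × 0.43 = 0.031347
  Newsletters: 0.2 × 0.02 × 0.15 = 0.0006
  Personal: 0.26 × 0.04 × 0.06 = 0.000624
Sum = 0.03527884.
Largest term belongs to Social, so Social is most probable.

Social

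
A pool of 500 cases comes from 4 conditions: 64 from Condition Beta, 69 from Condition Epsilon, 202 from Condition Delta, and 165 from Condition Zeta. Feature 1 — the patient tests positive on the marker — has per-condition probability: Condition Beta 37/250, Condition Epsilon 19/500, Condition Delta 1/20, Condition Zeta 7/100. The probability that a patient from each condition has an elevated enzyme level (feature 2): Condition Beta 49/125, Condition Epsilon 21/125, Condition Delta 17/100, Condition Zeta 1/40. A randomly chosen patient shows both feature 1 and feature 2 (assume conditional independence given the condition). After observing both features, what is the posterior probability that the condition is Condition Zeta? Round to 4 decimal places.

Compute prior × likelihood for every hypothesis:
  Condition Beta: 0.128 × 0.148 × 0.392 = 0.007426048
  Condition Epsilon: 0.138 × 0.038 × 0.168 = 0.000880992
  Condition Delta: 0.404 × 0.05 × 0.17 = 0.003434
  Condition Zeta: 0.33 × 0.07 × 0.025 = 0.0005775
Normalizing constant = 0.01231854.
P(Condition Zeta | evidence) = 0.0005775 / 0.01231854 ≈ 0.0469.

0.0469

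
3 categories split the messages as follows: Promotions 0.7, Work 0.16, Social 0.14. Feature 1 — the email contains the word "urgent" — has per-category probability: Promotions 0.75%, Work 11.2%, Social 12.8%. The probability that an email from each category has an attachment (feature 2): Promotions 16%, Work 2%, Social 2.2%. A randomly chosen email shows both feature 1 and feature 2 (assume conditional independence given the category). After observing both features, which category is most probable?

Prior × likelihood for each hypothesis:
  Promotions: 0.7 × 0.0075 × 0.16 = 0.00084
  Work: 0.16 × 0.112 × 0.02 = 0.0003584
  Social: 0.14 × 0.128 × 0.022 = 0.00039424
Total = 0.00159264.
Largest term belongs to Promotions, so Promotions is most probable.

Promotions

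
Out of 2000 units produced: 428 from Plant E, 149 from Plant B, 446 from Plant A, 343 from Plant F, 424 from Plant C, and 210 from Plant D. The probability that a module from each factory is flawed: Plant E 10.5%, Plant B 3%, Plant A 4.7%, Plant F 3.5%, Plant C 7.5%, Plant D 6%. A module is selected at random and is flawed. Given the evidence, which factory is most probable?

Plant E

Compute prior × likelihood for every hypothesis:
  Plant E: 0.214 × 0.105 = 0.02247
  Plant B: 0.0745 × 0.03 = 0.002235
  Plant A: 0.223 × 0.047 = 0.010481
  Plant F: 0.1715 × 0.035 = 0.0060025
  Plant C: 0.212 × 0.075 = 0.0159
  Plant D: 0.105 × 0.06 = 0.0063
Normalizing constant = 0.0633885.
Largest term belongs to Plant E, so Plant E is most probable.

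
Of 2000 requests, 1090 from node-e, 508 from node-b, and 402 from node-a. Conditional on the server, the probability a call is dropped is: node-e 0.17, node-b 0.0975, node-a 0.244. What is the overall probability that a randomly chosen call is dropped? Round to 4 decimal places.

0.1665

Unnormalized posteriors (prior × likelihood):
  node-e: 0.545 × 0.17 = 0.09265
  node-b: 0.254 × 0.0975 = 0.024765
  node-a: 0.201 × 0.244 = 0.049044
P(dropped) = 0.09265 + 0.024765 + 0.049044 = 0.166459 → 0.1665.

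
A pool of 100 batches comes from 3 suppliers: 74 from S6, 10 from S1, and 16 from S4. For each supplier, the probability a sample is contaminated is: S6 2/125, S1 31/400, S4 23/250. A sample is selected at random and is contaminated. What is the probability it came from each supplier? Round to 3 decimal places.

Compute prior × likelihood for every hypothesis:
  S6: 0.74 × 0.016 = 0.01184
  S1: 0.1 × 0.0775 = 0.00775
  S4: 0.16 × 0.092 = 0.01472
Total = 0.03431.
P(S6 | contaminated) = 0.01184/0.03431 ≈ 0.345
P(S1 | contaminated) = 0.00775/0.03431 ≈ 0.226
P(S4 | contaminated) = 0.01472/0.03431 ≈ 0.429
(Check: 0.345+0.226+0.429 = 1.000.)

S6 0.345, S1 0.226, S4 0.429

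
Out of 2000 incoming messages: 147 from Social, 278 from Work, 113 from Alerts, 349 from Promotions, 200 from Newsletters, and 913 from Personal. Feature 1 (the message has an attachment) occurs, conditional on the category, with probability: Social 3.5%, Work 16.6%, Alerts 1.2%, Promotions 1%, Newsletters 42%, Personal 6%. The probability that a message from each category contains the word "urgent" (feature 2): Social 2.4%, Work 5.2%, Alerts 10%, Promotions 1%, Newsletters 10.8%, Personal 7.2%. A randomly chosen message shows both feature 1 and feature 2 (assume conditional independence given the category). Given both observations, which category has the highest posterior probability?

Compute prior × likelihood for every hypothesis:
  Social: 0.0735 × 0.035 × 0.024 = 0.00006174
  Work: 0.139 × 0.166 × 0.052 = 0.001199848
  Alerts: 0.0565 × 0.012 × 0.1 = 0.0000678
  Promotions: 0.1745 × 0.01 × 0.01 = 0.00001745
  Newsletters: 0.1 × 0.42 × 0.108 = 0.004536
  Personal: 0.4565 × 0.06 × 0.072 = 0.00197208
Total = 0.007854918.
Largest term belongs to Newsletters, so Newsletters is most probable.

Newsletters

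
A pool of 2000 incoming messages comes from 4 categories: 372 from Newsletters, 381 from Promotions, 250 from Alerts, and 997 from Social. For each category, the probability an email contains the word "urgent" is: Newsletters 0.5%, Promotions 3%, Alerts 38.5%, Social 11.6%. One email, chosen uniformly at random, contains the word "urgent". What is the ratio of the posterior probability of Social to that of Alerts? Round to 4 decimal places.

1.2016

By Bayes' rule, posterior ∝ prior × likelihood:
  Newsletters: 0.186 × 0.005 = 0.00093
  Promotions: 0.1905 × 0.03 = 0.005715
  Alerts: 0.125 × 0.385 = 0.048125
  Social: 0.4985 × 0.116 = 0.057826
Total = 0.112596.
The ratio is 0.057826 / 0.048125 (the normalizer cancels) = 1.2016.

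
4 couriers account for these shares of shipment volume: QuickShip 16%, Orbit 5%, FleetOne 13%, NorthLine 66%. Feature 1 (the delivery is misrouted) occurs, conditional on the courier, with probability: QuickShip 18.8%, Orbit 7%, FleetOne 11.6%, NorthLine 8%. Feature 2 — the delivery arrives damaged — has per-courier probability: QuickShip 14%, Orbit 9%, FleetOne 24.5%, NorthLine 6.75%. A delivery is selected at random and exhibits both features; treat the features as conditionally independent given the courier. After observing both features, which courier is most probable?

QuickShip

By Bayes' rule, posterior ∝ prior × likelihood:
  QuickShip: 0.16 × 0.188 × 0.14 = 0.0042112
  Orbit: 0.05 × 0.07 × 0.09 = 0.000315
  FleetOne: 0.13 × 0.116 × 0.245 = 0.0036946
  NorthLine: 0.66 × 0.08 × 0.0675 = 0.003564
Total = 0.0117848.
Largest term belongs to QuickShip, so QuickShip is most probable.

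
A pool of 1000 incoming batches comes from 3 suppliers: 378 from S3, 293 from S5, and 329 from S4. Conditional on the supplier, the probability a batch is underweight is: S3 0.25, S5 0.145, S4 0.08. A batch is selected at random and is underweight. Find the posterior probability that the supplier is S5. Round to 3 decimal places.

0.260

Prior × likelihood for each hypothesis:
  S3: 0.378 × 0.25 = 0.0945
  S5: 0.293 × 0.145 = 0.042485
  S4: 0.329 × 0.08 = 0.02632
Sum = 0.163305.
P(S5 | evidence) = 0.042485 / 0.163305 ≈ 0.260.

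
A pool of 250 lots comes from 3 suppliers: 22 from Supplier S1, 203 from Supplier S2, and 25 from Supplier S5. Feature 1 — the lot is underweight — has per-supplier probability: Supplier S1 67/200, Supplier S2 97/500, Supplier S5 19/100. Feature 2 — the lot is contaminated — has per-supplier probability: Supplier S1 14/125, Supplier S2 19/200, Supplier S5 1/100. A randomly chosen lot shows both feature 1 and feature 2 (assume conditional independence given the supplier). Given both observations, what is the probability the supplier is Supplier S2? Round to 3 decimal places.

Prior × likelihood for each hypothesis:
  Supplier S1: 0.088 × 0.335 × 0.112 = 0.00330176
  Supplier S2: 0.812 × 0.194 × 0.095 = 0.01496516
  Supplier S5: 0.1 × 0.19 × 0.01 = 0.00019
Total = 0.01845692.
P(Supplier S2 | evidence) = 0.01496516 / 0.01845692 ≈ 0.811.

0.811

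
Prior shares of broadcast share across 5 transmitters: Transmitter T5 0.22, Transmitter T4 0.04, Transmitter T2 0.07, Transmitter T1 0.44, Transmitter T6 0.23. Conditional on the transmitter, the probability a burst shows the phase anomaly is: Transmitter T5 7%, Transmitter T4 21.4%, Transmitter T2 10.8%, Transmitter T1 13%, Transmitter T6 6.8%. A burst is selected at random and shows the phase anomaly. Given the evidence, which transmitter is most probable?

Compute prior × likelihood for every hypothesis:
  Transmitter T5: 0.22 × 0.07 = 0.0154
  Transmitter T4: 0.04 × 0.214 = 0.00856
  Transmitter T2: 0.07 × 0.108 = 0.00756
  Transmitter T1: 0.44 × 0.13 = 0.0572
  Transmitter T6: 0.23 × 0.068 = 0.01564
Normalizing constant = 0.10436.
Largest term belongs to Transmitter T1, so Transmitter T1 is most probable.

Transmitter T1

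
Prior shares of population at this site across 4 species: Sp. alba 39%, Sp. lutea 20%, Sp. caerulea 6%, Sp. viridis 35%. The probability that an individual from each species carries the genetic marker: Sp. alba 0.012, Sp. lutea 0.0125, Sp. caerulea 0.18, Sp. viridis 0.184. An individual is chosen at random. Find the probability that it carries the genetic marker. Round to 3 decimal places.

Prior × likelihood for each hypothesis:
  Sp. alba: 0.39 × 0.012 = 0.00468
  Sp. lutea: 0.2 × 0.0125 = 0.0025
  Sp. caerulea: 0.06 × 0.18 = 0.0108
  Sp. viridis: 0.35 × 0.184 = 0.0644
P(marker) = 0.00468 + 0.0025 + 0.0108 + 0.0644 = 0.08238 → 0.082.

0.082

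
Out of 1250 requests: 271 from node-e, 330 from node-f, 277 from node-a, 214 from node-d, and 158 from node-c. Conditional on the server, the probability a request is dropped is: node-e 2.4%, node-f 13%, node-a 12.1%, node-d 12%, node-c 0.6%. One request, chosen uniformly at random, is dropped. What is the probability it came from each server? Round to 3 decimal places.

node-e 0.059, node-f 0.392, node-a 0.306, node-d 0.234, node-c 0.009

By Bayes' rule, posterior ∝ prior × likelihood:
  node-e: 0.2168 × 0.024 = 0.0052032
  node-f: 0.264 × 0.13 = 0.03432
  node-a: 0.2216 × 0.121 = 0.0268136
  node-d: 0.1712 × 0.12 = 0.020544
  node-c: 0.1264 × 0.006 = 0.0007584
Normalizing constant = 0.0876392.
P(node-e | dropped) = 0.0052032/0.0876392 ≈ 0.059
P(node-f | dropped) = 0.03432/0.0876392 ≈ 0.392
P(node-a | dropped) = 0.0268136/0.0876392 ≈ 0.306
P(node-d | dropped) = 0.020544/0.0876392 ≈ 0.234
P(node-c | dropped) = 0.0007584/0.0876392 ≈ 0.009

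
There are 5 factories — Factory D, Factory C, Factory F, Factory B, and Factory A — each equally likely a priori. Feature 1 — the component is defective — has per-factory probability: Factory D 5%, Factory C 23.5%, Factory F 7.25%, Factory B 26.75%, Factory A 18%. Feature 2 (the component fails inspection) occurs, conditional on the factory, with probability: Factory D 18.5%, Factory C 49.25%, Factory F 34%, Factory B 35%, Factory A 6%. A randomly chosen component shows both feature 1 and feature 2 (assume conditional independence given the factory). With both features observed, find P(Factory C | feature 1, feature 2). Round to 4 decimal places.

0.4555

Since the prior is uniform, the posterior is proportional to the likelihood:
  Factory D: 0.05 × 0.185 = 0.00925
  Factory C: 0.235 × 0.4925 = 0.1157375
  Factory F: 0.0725 × 0.34 = 0.02465
  Factory B: 0.2675 × 0.35 = 0.093625
  Factory A: 0.18 × 0.06 = 0.0108
Total = 0.2540625.
P(Factory C | evidence) = 0.1157375 / 0.2540625 ≈ 0.4555.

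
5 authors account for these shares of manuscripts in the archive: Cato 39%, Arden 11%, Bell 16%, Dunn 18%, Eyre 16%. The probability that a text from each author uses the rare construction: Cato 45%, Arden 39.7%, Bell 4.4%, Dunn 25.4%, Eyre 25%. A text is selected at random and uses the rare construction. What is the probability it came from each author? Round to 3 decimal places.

Compute prior × likelihood for every hypothesis:
  Cato: 0.39 × 0.45 = 0.1755
  Arden: 0.11 × 0.397 = 0.04367
  Bell: 0.16 × 0.044 = 0.00704
  Dunn: 0.18 × 0.254 = 0.04572
  Eyre: 0.16 × 0.25 = 0.04
Total = 0.31193.
P(Cato | rare-form) = 0.1755/0.31193 ≈ 0.563
P(Arden | rare-form) = 0.04367/0.31193 ≈ 0.140
P(Bell | rare-form) = 0.00704/0.31193 ≈ 0.023
P(Dunn | rare-form) = 0.04572/0.31193 ≈ 0.147
P(Eyre | rare-form) = 0.04/0.31193 ≈ 0.128

Cato 0.563, Arden 0.140, Bell 0.023, Dunn 0.147, Eyre 0.128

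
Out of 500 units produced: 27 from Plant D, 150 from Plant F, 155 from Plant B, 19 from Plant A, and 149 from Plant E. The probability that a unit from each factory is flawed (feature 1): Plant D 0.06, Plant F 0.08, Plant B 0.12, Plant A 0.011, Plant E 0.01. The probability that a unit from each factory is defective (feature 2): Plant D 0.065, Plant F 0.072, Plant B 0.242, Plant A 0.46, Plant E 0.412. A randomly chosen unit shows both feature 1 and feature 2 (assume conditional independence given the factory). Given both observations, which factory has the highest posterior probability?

Plant B

Unnormalized posteriors (prior × likelihood):
  Plant D: 0.054 × 0.06 × 0.065 = 0.0002106
  Plant F: 0.3 × 0.08 × 0.072 = 0.001728
  Plant B: 0.31 × 0.12 × 0.242 = 0.0090024
  Plant A: 0.038 × 0.011 × 0.46 = 0.00019228
  Plant E: 0.298 × 0.01 × 0.412 = 0.00122776
Total = 0.01236104.
Largest term belongs to Plant B, so Plant B is most probable.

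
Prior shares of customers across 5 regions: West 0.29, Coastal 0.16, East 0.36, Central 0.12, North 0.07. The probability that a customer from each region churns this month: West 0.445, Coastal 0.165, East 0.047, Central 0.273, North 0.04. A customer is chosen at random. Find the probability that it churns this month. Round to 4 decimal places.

0.2079

Compute prior × likelihood for every hypothesis:
  West: 0.29 × 0.445 = 0.12905
  Coastal: 0.16 × 0.165 = 0.0264
  East: 0.36 × 0.047 = 0.01692
  Central: 0.12 × 0.273 = 0.03276
  North: 0.07 × 0.04 = 0.0028
P(churn) = 0.12905 + 0.0264 + 0.01692 + 0.03276 + 0.0028 = 0.20793 → 0.2079.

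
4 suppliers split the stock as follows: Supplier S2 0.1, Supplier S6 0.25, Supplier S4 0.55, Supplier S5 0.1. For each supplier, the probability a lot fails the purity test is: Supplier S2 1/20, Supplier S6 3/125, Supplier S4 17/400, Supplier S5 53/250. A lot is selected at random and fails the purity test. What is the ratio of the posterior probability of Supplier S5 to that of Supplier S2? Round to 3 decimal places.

4.240

By Bayes' rule, posterior ∝ prior × likelihood:
  Supplier S2: 0.1 × 0.05 = 0.005
  Supplier S6: 0.25 × 0.024 = 0.006
  Supplier S4: 0.55 × 0.0425 = 0.023375
  Supplier S5: 0.1 × 0.212 = 0.0212
Total = 0.055575.
The ratio is 0.0212 / 0.005 (the normalizer cancels) = 4.240.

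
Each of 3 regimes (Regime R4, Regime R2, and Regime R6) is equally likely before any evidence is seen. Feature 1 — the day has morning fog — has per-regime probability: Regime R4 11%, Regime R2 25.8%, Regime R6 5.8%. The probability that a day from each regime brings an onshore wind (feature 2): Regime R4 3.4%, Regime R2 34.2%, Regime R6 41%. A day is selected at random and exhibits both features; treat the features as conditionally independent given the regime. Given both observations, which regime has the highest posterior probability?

Regime R2

Since the prior is uniform, the posterior is proportional to the likelihood:
  Regime R4: 0.11 × 0.034 = 0.00374
  Regime R2: 0.258 × 0.342 = 0.088236
  Regime R6: 0.058 × 0.41 = 0.02378
Normalizing constant = 0.115756.
Largest term belongs to Regime R2, so Regime R2 is most probable.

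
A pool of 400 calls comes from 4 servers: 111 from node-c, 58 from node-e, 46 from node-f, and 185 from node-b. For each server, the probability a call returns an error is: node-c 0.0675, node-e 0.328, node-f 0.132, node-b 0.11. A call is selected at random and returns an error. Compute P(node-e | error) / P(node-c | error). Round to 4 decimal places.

2.5391

Prior × likelihood for each hypothesis:
  node-c: 0.2775 × 0.0675 = 0.01873125
  node-e: 0.145 × 0.328 = 0.04756
  node-f: 0.115 × 0.132 = 0.01518
  node-b: 0.4625 × 0.11 = 0.050875
Normalizing constant = 0.13234625.
The ratio is 0.04756 / 0.01873125 (the normalizer cancels) = 2.5391.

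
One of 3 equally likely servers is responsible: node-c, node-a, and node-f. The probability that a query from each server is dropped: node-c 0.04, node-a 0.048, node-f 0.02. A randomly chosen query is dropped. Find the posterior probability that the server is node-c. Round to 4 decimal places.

With a uniform prior (1/3 each), posterior ∝ likelihood:
  node-c: 0.04
  node-a: 0.048
  node-f: 0.02
Total = 0.108.
P(node-c | evidence) = 0.04 / 0.108 ≈ 0.3704.

0.3704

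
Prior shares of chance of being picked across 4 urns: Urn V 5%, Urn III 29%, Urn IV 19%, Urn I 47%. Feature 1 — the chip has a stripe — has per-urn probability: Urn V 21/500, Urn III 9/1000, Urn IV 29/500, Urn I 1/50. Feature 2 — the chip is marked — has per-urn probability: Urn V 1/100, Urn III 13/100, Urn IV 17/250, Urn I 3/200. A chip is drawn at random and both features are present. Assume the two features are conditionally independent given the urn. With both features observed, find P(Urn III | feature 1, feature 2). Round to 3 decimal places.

Prior × likelihood for each hypothesis:
  Urn V: 0.05 × 0.042 × 0.01 = 0.000021
  Urn III: 0.29 × 0.009 × 0.13 = 0.0003393
  Urn IV: 0.19 × 0.058 × 0.068 = 0.00074936
  Urn I: 0.47 × 0.02 × 0.015 = 0.000141
Sum = 0.00125066.
P(Urn III | evidence) = 0.0003393 / 0.00125066 ≈ 0.271.

0.271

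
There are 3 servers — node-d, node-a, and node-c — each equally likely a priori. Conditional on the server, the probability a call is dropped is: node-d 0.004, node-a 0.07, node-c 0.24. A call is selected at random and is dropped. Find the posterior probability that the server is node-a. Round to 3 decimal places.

0.223

With a uniform prior (1/3 each), posterior ∝ likelihood:
  node-d: 0.004
  node-a: 0.07
  node-c: 0.24
Sum = 0.314.
P(node-a | evidence) = 0.07 / 0.314 ≈ 0.223.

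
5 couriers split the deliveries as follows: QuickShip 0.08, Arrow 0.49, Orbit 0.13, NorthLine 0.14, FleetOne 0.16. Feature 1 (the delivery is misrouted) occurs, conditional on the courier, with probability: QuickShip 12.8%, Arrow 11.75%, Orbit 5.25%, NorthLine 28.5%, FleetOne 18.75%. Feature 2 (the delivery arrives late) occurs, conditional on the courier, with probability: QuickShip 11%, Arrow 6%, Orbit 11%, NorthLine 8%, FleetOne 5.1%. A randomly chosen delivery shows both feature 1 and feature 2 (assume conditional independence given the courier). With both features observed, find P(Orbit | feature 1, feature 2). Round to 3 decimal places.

Prior × likelihood for each hypothesis:
  QuickShip: 0.08 × 0.128 × 0.11 = 0.0011264
  Arrow: 0.49 × 0.1175 × 0.06 = 0.0034545
  Orbit: 0.13 × 0.0525 × 0.11 = 0.00075075
  NorthLine: 0.14 × 0.285 × 0.08 = 0.003192
  FleetOne: 0.16 × 0.1875 × 0.051 = 0.00153
Sum = 0.01005365.
P(Orbit | evidence) = 0.00075075 / 0.01005365 ≈ 0.075.

0.075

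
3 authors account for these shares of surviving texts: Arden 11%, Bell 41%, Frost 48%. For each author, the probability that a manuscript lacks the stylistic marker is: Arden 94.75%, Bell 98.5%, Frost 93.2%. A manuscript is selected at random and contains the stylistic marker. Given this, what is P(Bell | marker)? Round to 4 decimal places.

0.1380

Taking complements, P(marker | each) = Arden 0.0525, Bell 0.015, Frost 0.068.
By Bayes' rule, posterior ∝ prior × likelihood:
  Arden: 0.11 × 0.0525 = 0.005775
  Bell: 0.41 × 0.015 = 0.00615
  Frost: 0.48 × 0.068 = 0.03264
Sum = 0.044565.
P(Bell | evidence) = 0.00615 / 0.044565 ≈ 0.1380.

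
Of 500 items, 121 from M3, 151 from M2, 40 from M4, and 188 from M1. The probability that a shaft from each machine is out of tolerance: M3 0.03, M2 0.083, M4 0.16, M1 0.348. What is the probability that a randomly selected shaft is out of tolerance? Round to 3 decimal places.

Compute prior × likelihood for every hypothesis:
  M3: 0.242 × 0.03 = 0.00726
  M2: 0.302 × 0.083 = 0.025066
  M4: 0.08 × 0.16 = 0.0128
  M1: 0.376 × 0.348 = 0.130848
P(oversize) = 0.00726 + 0.025066 + 0.0128 + 0.130848 = 0.175974 → 0.176.

0.176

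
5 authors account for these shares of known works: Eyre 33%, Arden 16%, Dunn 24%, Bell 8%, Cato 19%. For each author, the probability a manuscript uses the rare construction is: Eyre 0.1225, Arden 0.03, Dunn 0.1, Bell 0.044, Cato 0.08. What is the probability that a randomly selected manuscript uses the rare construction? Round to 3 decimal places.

0.088

Compute prior × likelihood for every hypothesis:
  Eyre: 0.33 × 0.1225 = 0.040425
  Arden: 0.16 × 0.03 = 0.0048
  Dunn: 0.24 × 0.1 = 0.024
  Bell: 0.08 × 0.044 = 0.00352
  Cato: 0.19 × 0.08 = 0.0152
P(rare-form) = 0.040425 + 0.0048 + 0.024 + 0.00352 + 0.0152 = 0.087945 → 0.088.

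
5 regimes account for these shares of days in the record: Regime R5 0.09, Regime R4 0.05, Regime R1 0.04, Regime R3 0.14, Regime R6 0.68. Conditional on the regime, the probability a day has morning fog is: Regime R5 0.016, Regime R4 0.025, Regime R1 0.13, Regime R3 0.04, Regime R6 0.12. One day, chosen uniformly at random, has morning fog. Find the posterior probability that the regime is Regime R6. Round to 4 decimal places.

0.8581

Compute prior × likelihood for every hypothesis:
  Regime R5: 0.09 × 0.016 = 0.00144
  Regime R4: 0.05 × 0.025 = 0.00125
  Regime R1: 0.04 × 0.13 = 0.0052
  Regime R3: 0.14 × 0.04 = 0.0056
  Regime R6: 0.68 × 0.12 = 0.0816
Normalizing constant = 0.09509.
P(Regime R6 | evidence) = 0.0816 / 0.09509 ≈ 0.8581.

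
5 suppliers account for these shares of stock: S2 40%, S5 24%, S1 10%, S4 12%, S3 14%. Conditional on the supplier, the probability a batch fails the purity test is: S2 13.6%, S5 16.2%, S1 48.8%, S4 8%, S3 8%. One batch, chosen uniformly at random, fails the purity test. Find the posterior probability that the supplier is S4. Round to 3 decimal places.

Unnormalized posteriors (prior × likelihood):
  S2: 0.4 × 0.136 = 0.0544
  S5: 0.24 × 0.162 = 0.03888
  S1: 0.1 × 0.488 = 0.0488
  S4: 0.12 × 0.08 = 0.0096
  S3: 0.14 × 0.08 = 0.0112
Normalizing constant = 0.16288.
P(S4 | evidence) = 0.0096 / 0.16288 ≈ 0.059.

0.059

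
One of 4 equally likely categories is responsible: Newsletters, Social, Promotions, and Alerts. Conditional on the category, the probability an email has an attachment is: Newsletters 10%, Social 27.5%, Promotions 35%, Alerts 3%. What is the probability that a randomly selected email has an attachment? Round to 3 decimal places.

Since the prior is uniform, the posterior is proportional to the likelihood:
  Newsletters: 0.1
  Social: 0.275
  Promotions: 0.35
  Alerts: 0.03
P(attachment) = (1/4) × (0.1 + 0.275 + 0.35 + 0.03) = 0.755/4 ≈ 0.189.

0.189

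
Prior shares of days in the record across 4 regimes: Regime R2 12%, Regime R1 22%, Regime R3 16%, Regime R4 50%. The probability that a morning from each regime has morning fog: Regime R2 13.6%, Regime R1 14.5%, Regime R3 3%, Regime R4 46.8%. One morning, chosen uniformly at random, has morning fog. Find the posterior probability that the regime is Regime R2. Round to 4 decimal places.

Compute prior × likelihood for every hypothesis:
  Regime R2: 0.12 × 0.136 = 0.01632
  Regime R1: 0.22 × 0.145 = 0.0319
  Regime R3: 0.16 × 0.03 = 0.0048
  Regime R4: 0.5 × 0.468 = 0.234
Total = 0.28702.
P(Regime R2 | evidence) = 0.01632 / 0.28702 ≈ 0.0569.

0.0569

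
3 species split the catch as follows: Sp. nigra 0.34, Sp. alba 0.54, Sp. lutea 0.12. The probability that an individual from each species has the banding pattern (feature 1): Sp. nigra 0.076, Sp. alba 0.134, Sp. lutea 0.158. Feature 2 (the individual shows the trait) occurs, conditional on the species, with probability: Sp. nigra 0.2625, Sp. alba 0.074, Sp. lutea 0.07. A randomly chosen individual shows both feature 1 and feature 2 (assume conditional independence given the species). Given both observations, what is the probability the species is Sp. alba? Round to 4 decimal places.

Unnormalized posteriors (prior × likelihood):
  Sp. nigra: 0.34 × 0.076 × 0.2625 = 0.006783
  Sp. alba: 0.54 × 0.134 × 0.074 = 0.00535464
  Sp. lutea: 0.12 × 0.158 × 0.07 = 0.0013272
Total = 0.01346484.
P(Sp. alba | evidence) = 0.00535464 / 0.01346484 ≈ 0.3977.

0.3977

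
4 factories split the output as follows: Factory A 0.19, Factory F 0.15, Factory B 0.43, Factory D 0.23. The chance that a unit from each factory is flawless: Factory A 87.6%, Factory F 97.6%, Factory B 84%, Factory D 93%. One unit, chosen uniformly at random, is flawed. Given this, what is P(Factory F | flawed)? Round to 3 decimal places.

0.032

Taking complements, P(flawed | each) = Factory A 0.124, Factory F 0.024, Factory B 0.16, Factory D 0.07.
Unnormalized posteriors (prior × likelihood):
  Factory A: 0.19 × 0.124 = 0.02356
  Factory F: 0.15 × 0.024 = 0.0036
  Factory B: 0.43 × 0.16 = 0.0688
  Factory D: 0.23 × 0.07 = 0.0161
Normalizing constant = 0.11206.
P(Factory F | evidence) = 0.0036 / 0.11206 ≈ 0.032.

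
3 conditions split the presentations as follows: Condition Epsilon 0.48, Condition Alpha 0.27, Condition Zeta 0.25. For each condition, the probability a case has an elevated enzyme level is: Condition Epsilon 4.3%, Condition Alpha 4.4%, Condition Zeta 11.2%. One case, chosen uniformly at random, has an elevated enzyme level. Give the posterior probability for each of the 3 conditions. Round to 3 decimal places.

Condition Epsilon 0.341, Condition Alpha 0.196, Condition Zeta 0.463

Compute prior × likelihood for every hypothesis:
  Condition Epsilon: 0.48 × 0.043 = 0.02064
  Condition Alpha: 0.27 × 0.044 = 0.01188
  Condition Zeta: 0.25 × 0.112 = 0.028
Normalizing constant = 0.06052.
P(Condition Epsilon | elevated) = 0.02064/0.06052 ≈ 0.341
P(Condition Alpha | elevated) = 0.01188/0.06052 ≈ 0.196
P(Condition Zeta | elevated) = 0.028/0.06052 ≈ 0.463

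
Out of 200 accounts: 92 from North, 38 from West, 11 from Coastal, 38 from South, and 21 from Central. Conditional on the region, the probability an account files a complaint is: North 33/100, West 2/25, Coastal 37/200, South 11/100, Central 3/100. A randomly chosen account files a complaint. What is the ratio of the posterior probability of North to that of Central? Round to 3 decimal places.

Unnormalized posteriors (prior × likelihood):
  North: 0.46 × 0.33 = 0.1518
  West: 0.19 × 0.08 = 0.0152
  Coastal: 0.055 × 0.185 = 0.010175
  South: 0.19 × 0.11 = 0.0209
  Central: 0.105 × 0.03 = 0.00315
Sum = 0.201225.
The ratio is 0.1518 / 0.00315 (the normalizer cancels) = 48.190.

48.190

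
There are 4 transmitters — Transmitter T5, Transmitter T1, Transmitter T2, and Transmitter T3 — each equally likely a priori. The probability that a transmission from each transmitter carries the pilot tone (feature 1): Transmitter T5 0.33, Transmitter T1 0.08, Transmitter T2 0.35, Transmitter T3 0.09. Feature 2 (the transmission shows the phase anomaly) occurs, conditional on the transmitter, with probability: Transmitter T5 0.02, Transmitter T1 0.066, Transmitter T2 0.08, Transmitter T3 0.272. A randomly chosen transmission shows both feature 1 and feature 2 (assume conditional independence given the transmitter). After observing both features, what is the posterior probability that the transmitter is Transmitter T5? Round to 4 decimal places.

0.1025

With a uniform prior (1/4 each), posterior ∝ likelihood:
  Transmitter T5: 0.33 × 0.02 = 0.0066
  Transmitter T1: 0.08 × 0.066 = 0.00528
  Transmitter T2: 0.35 × 0.08 = 0.028
  Transmitter T3: 0.09 × 0.272 = 0.02448
Normalizing constant = 0.06436.
P(Transmitter T5 | evidence) = 0.0066 / 0.06436 ≈ 0.1025.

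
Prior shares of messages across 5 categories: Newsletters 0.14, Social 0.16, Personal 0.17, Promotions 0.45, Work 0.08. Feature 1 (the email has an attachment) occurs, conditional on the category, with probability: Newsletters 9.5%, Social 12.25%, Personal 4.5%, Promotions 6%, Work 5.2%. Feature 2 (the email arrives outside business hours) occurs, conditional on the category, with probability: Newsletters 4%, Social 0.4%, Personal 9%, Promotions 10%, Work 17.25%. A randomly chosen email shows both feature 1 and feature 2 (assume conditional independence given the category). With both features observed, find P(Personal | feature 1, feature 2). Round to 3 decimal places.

By Bayes' rule, posterior ∝ prior × likelihood:
  Newsletters: 0.14 × 0.095 × 0.04 = 0.000532
  Social: 0.16 × 0.1225 × 0.004 = 0.0000784
  Personal: 0.17 × 0.045 × 0.09 = 0.0006885
  Promotions: 0.45 × 0.06 × 0.1 = 0.0027
  Work: 0.08 × 0.052 × 0.1725 = 0.0007176
Sum = 0.0047165.
P(Personal | evidence) = 0.0006885 / 0.0047165 ≈ 0.146.

0.146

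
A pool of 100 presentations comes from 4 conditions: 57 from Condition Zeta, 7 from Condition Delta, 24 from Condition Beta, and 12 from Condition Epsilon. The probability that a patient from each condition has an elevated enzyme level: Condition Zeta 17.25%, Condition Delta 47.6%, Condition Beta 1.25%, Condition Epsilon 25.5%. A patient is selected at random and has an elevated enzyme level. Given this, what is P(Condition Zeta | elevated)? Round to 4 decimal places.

Unnormalized posteriors (prior × likelihood):
  Condition Zeta: 0.57 × 0.1725 = 0.098325
  Condition Delta: 0.07 × 0.476 = 0.03332
  Condition Beta: 0.24 × 0.0125 = 0.003
  Condition Epsilon: 0.12 × 0.255 = 0.0306
Sum = 0.165245.
P(Condition Zeta | evidence) = 0.098325 / 0.165245 ≈ 0.5950.

0.5950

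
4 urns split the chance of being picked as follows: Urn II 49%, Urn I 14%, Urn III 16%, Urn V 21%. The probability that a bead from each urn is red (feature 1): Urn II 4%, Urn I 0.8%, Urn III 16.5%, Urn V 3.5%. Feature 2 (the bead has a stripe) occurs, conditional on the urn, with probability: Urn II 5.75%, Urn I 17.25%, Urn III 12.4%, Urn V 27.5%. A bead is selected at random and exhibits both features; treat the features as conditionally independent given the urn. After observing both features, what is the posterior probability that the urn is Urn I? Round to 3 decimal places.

0.029

Unnormalized posteriors (prior × likelihood):
  Urn II: 0.49 × 0.04 × 0.0575 = 0.001127
  Urn I: 0.14 × 0.008 × 0.1725 = 0.0001932
  Urn III: 0.16 × 0.165 × 0.124 = 0.0032736
  Urn V: 0.21 × 0.035 × 0.275 = 0.00202125
Sum = 0.00661505.
P(Urn I | evidence) = 0.0001932 / 0.00661505 ≈ 0.029.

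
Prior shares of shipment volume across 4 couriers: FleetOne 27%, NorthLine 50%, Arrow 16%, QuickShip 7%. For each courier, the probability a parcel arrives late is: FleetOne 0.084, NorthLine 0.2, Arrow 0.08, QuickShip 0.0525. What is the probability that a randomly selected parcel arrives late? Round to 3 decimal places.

Compute prior × likelihood for every hypothesis:
  FleetOne: 0.27 × 0.084 = 0.02268
  NorthLine: 0.5 × 0.2 = 0.1
  Arrow: 0.16 × 0.08 = 0.0128
  QuickShip: 0.07 × 0.0525 = 0.003675
P(late) = 0.02268 + 0.1 + 0.0128 + 0.003675 = 0.139155 → 0.139.

0.139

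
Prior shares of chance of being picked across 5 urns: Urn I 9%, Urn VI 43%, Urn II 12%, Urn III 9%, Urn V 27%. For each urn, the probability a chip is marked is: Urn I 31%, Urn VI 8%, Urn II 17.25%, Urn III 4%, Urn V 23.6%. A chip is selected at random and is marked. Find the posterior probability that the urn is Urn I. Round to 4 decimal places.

Compute prior × likelihood for every hypothesis:
  Urn I: 0.09 × 0.31 = 0.0279
  Urn VI: 0.43 × 0.08 = 0.0344
  Urn II: 0.12 × 0.1725 = 0.0207
  Urn III: 0.09 × 0.04 = 0.0036
  Urn V: 0.27 × 0.236 = 0.06372
Normalizing constant = 0.15032.
P(Urn I | evidence) = 0.0279 / 0.15032 ≈ 0.1856.

0.1856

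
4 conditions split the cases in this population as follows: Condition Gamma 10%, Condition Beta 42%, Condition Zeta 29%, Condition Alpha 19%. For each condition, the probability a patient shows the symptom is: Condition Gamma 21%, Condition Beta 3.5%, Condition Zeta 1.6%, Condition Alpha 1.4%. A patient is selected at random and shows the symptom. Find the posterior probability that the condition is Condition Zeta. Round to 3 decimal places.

Compute prior × likelihood for every hypothesis:
  Condition Gamma: 0.1 × 0.21 = 0.021
  Condition Beta: 0.42 × 0.035 = 0.0147
  Condition Zeta: 0.29 × 0.016 = 0.00464
  Condition Alpha: 0.19 × 0.014 = 0.00266
Sum = 0.043.
P(Condition Zeta | evidence) = 0.00464 / 0.043 ≈ 0.108.

0.108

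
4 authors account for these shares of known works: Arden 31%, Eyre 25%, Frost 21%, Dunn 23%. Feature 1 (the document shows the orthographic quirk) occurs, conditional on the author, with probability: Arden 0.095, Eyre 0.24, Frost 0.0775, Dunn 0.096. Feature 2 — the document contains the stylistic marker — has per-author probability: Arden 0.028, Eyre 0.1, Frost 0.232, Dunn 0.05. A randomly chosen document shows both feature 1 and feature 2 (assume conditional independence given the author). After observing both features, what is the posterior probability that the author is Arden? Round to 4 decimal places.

0.0705

Compute prior × likelihood for every hypothesis:
  Arden: 0.31 × 0.095 × 0.028 = 0.0008246
  Eyre: 0.25 × 0.24 × 0.1 = 0.006
  Frost: 0.21 × 0.0775 × 0.232 = 0.0037758
  Dunn: 0.23 × 0.096 × 0.05 = 0.001104
Sum = 0.0117044.
P(Arden | evidence) = 0.0008246 / 0.0117044 ≈ 0.0705.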